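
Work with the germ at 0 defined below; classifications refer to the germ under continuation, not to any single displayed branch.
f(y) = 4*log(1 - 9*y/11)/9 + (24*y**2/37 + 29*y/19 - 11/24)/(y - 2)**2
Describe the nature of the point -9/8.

The point is a regular point.

Denominator factors: y - 2 = -25/8 at y = -9/8 — none vanishes.
Branch term log(1 - y/(11/9)): argument at -9/8 is 169/88, nonzero, so -9/8 is not its branch point (a point on a principal cut is still regular for the continued germ).
So the germ continues analytically to -9/8.


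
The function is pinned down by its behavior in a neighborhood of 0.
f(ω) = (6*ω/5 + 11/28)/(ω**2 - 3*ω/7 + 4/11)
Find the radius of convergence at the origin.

The radius of convergence is (2/11)*sqrt(11).

Denominator factor (ω**2 - 3*ω/7 + 4/11): discriminant -685/539, complex-conjugate roots (3/14) + ((1/154)*sqrt(7535))*i and (3/14) - ((1/154)*sqrt(7535))*i; poles of order 1, moduli (2/11)*sqrt(11) and (2/11)*sqrt(11).
The radius of convergence is the smallest modulus among the singular points: (2/11)*sqrt(11).


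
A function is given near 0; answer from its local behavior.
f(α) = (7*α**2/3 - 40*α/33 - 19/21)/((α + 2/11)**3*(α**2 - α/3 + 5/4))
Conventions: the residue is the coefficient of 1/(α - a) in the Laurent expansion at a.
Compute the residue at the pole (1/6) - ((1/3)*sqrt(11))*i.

The residue is (-30041933482/51984018457) + ((15388043275/51984018457)*sqrt(11))*i.

The factor α**2 - α/3 + 5/4 splits as (α - a)(α - a') with a = (1/6) - ((1/3)*sqrt(11))*i, a' = (1/6) + ((1/3)*sqrt(11))*i. At the order-1 pole a set g(α) = (α - a)*f(α) = [(7*α**2/3 - 40*α/33 - 19/21)/(α + 2/11)**3] / (α - a').
Simple pole: residue = g(a) at a = (1/6) - ((1/3)*sqrt(11))*i, which is (-30041933482/51984018457) + ((15388043275/51984018457)*sqrt(11))*i.


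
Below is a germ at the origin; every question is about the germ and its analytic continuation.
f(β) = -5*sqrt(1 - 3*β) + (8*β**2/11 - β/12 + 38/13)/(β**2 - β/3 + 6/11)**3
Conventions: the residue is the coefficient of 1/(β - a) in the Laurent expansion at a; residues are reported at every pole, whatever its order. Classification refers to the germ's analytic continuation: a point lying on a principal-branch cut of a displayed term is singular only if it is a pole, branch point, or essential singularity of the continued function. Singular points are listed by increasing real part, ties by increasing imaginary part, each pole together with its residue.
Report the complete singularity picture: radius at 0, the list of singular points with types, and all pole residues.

Radius of convergence at 0: 1/3.
At (1/6) - ((1/66)*sqrt(2255))*i: a pole of order 3; residue ((28024731/447986500)*sqrt(2255))*i.
At (1/6) + ((1/66)*sqrt(2255))*i: a pole of order 3; residue -((28024731/447986500)*sqrt(2255))*i.
At 1/3: an algebraic (square-root) branch point.

Denominator factor (β**2 - β/3 + 6/11)^3: discriminant -205/99, complex-conjugate roots (1/6) + ((1/66)*sqrt(2255))*i and (1/6) - ((1/66)*sqrt(2255))*i; poles of order 3, moduli (1/11)*sqrt(66) and (1/11)*sqrt(66).
Branch term (-5)*sqrt(1 - β/(1/3)): its argument vanishes at β = 1/3, a square-root branch point, modulus 1/3.
The radius of convergence is the smallest modulus among the singular points: 1/3.
The branch term is analytic at (1/6) - ((1/66)*sqrt(2255))*i and contributes nothing to the residue; only the rational part matters.
The factor β**2 - β/3 + 6/11 splits as (β - a)(β - a') with a = (1/6) - ((1/66)*sqrt(2255))*i, a' = (1/6) + ((1/66)*sqrt(2255))*i. At the order-3 pole a set g(β) = (β - a)^3*(rational part) = [8*β**2/11 - β/12 + 38/13] / (β - a')^3.
Order-3 pole: residue = g''(a)/2; g''((1/6) - ((1/66)*sqrt(2255))*i) = ((28024731/223993250)*sqrt(2255))*i, so the residue is ((28024731/447986500)*sqrt(2255))*i.
The branch term is analytic at (1/6) + ((1/66)*sqrt(2255))*i and contributes nothing to the residue; only the rational part matters.
The factor β**2 - β/3 + 6/11 splits as (β - a)(β - a') with a = (1/6) + ((1/66)*sqrt(2255))*i, a' = (1/6) - ((1/66)*sqrt(2255))*i. At the order-3 pole a set g(β) = (β - a)^3*(rational part) = [8*β**2/11 - β/12 + 38/13] / (β - a')^3.
Order-3 pole: residue = g''(a)/2; g''((1/6) + ((1/66)*sqrt(2255))*i) = -((28024731/223993250)*sqrt(2255))*i, so the residue is -((28024731/447986500)*sqrt(2255))*i.
List the singular points by increasing real part (a conjugate pair: the negative imaginary part first).


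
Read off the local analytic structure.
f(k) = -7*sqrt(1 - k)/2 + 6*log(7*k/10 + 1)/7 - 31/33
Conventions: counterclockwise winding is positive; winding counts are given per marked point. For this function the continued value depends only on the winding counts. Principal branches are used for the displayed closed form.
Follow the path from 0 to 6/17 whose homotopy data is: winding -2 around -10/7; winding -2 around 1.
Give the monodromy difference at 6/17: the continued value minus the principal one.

Continued minus principal equals -(24/7)*pi*i.

The rational part is single-valued and drops out of the difference; each branch term changes only by its own monodromy.
(6/7)*log(1 - k/(-10/7)): each positive loop around -10/7 adds 2*pi*i to the log, so winding -2 contributes (6/7)*(-2)*2*pi*i = -(24/7)*pi*i.
(-7/2)*sqrt(1 - k/(1)): winding -2 is even, the square root returns to the same sheet, contribution 0.
Summing the contributions at k = 6/17 gives -(24/7)*pi*i.


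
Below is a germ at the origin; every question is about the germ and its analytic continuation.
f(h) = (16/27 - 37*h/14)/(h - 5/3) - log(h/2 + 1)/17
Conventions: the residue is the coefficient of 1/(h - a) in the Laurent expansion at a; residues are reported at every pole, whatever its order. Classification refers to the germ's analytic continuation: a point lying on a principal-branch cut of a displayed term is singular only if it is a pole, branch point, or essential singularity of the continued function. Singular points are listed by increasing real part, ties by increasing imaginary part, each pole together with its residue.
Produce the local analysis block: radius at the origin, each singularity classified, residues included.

Denominator factor (h - 5/3): pole of order 1 at 5/3, modulus 5/3.
Branch term (-1/17)*log(1 - h/(-2)): its argument vanishes at h = -2, a logarithmic branch point, modulus 2.
The radius of convergence is the smallest modulus among the singular points: 5/3.
The branch term is analytic at 5/3 and contributes nothing to the residue; only the rational part matters.
At the order-1 pole 5/3 set g(h) = (h - (5/3))*(rational part) = 16/27 - 37*h/14.
Simple pole: residue = g(a) at a = 5/3, which is -1441/378.
List the singular points by increasing real part (a conjugate pair: the negative imaginary part first).

Radius of convergence at 0: 5/3.
At -2: a logarithmic branch point.
At 5/3: a pole of order 1; residue -1441/378.


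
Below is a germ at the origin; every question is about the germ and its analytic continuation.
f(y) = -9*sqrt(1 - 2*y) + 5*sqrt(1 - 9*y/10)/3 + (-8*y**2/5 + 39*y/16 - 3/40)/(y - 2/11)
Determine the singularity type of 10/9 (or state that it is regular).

The term (5/3)*sqrt(1 - y/(10/9)) has argument 1 - 10/9/(10/9) = 0 at 10/9: a square-root (algebraic, two-sheeted) branch point; the remaining terms are analytic or single-valued there.

The point is an algebraic (square-root) branch point.


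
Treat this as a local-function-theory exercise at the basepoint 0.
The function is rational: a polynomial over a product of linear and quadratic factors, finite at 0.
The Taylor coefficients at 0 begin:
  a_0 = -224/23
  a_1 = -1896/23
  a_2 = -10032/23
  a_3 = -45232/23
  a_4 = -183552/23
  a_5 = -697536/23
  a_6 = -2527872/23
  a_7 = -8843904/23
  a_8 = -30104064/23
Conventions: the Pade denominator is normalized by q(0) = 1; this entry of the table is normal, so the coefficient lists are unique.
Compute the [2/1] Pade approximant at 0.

Taylor coefficients needed (read off): a_0 = -224/23, a_1 = -1896/23, a_2 = -10032/23, a_3 = -45232/23.
Write the denominator as Q(ε) = 1 + q1*ε. Requiring Q*f - P = O(ε^4) with deg P <= 2 kills the coefficients of ε^3..ε^3 in Q*f:
  ε^3: a_3 + q1*a_2 = 0, i.e. -45232/23 + (-10032/23)*q1 = 0.
Solving this linear system: q1 = -257/57.
The numerator is Q*f truncated at degree 2: P0 = a_0 = -224/23; P1 = a_1 + q1*a_0 = -50504/1311; P2 = a_2 + q1*a_1 = -28184/437.

The Pade approximant has numerator coefficients [-224/23, -50504/1311, -28184/437]; denominator coefficients [1, -257/57].


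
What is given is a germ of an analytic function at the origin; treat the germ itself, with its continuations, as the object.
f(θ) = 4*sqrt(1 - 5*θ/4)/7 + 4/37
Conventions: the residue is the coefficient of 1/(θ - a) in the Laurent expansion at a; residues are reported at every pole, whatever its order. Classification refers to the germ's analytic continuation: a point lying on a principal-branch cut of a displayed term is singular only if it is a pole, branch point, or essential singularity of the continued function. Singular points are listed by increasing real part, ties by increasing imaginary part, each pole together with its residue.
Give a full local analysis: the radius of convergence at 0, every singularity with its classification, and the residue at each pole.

Branch term (4/7)*sqrt(1 - θ/(4/5)): its argument vanishes at θ = 4/5, a square-root branch point, modulus 4/5.
The radius of convergence is the smallest modulus among the singular points: 4/5.

Radius of convergence at 0: 4/5.
At 4/5: an algebraic (square-root) branch point.


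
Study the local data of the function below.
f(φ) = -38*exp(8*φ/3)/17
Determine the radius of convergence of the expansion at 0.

The radius of convergence is infinite.

The factor exp(8*φ/3) is entire and contributes no finite singular point.
The polynomial part has no poles.
No finite singular points: the Taylor series at 0 converges everywhere.


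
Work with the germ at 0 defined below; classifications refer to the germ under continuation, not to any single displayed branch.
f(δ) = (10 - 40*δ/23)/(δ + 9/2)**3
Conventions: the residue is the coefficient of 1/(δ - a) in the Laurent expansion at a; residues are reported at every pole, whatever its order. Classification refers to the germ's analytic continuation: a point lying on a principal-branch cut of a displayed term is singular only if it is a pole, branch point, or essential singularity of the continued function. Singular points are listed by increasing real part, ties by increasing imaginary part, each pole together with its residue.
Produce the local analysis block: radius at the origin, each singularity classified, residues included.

Radius of convergence at 0: 9/2.
At -9/2: a pole of order 3; residue 0.

Denominator factor (δ + 9/2)^3: pole of order 3 at -9/2, modulus 9/2.
The radius of convergence is the smallest modulus among the singular points: 9/2.
At the order-3 pole -9/2 set g(δ) = (δ - (-9/2))^3*f(δ) = 10 - 40*δ/23.
Order-3 pole: residue = g''(a)/2; g''(-9/2) = 0, so the residue is 0.


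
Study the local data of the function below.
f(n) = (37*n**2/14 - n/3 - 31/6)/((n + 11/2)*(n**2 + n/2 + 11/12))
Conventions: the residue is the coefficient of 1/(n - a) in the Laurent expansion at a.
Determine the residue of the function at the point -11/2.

The residue is 12871/4774.

At the order-1 pole -11/2 set g(n) = (n - (-11/2))*f(n) = (37*n**2/14 - n/3 - 31/6)/(n**2 + n/2 + 11/12).
Simple pole: residue = g(a) at a = -11/2, which is 12871/4774.


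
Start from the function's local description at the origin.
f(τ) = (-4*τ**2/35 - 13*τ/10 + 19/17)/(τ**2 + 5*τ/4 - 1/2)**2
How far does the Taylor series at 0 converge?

Denominator factor (τ**2 + 5*τ/4 - 1/2)^2: discriminant 57/16, real irrational roots -5/8 + (1/8)*sqrt(57) and -5/8 - (1/8)*sqrt(57); poles of order 2, moduli -5/8 + (1/8)*sqrt(57) and 5/8 + (1/8)*sqrt(57).
The radius of convergence is the smallest modulus among the singular points: -5/8 + (1/8)*sqrt(57).

The radius of convergence is -5/8 + (1/8)*sqrt(57).


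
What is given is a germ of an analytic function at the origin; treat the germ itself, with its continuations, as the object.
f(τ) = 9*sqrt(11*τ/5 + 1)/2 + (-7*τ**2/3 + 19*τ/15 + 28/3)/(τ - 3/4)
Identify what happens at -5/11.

The term (9/2)*sqrt(1 - τ/(-5/11)) has argument 1 - -5/11/(-5/11) = 0 at -5/11: a square-root (algebraic, two-sheeted) branch point; the remaining terms are analytic or single-valued there.

The point is an algebraic (square-root) branch point.


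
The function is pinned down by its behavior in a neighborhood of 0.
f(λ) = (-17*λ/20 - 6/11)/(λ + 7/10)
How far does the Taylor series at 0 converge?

Denominator factor (λ + 7/10): pole of order 1 at -7/10, modulus 7/10.
The radius of convergence is the smallest modulus among the singular points: 7/10.

The radius of convergence is 7/10.


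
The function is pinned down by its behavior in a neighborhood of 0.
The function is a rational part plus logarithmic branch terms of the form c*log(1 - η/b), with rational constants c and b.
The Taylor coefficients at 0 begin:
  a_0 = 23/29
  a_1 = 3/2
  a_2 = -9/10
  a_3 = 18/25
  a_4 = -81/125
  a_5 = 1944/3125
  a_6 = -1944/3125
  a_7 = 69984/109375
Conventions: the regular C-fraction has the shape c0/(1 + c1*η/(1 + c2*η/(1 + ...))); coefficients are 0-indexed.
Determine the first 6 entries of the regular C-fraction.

The regular C-fraction coefficients are [23/29, -87/46, 573/230, 46/955, 527/955, 2292/13175].

Taylor coefficients (read off): a_0 = 23/29, a_1 = 3/2, a_2 = -9/10, a_3 = 18/25, a_4 = -81/125, a_5 = 1944/3125.
c0 = a_0 = 23/29. Peel one level at a time: if S = 1 + c*η/S' with S'(0) = 1, then c is the η-coefficient of S and S' = c*η/(S - 1).
S_1 = c0/f = 1 + (-87/46)*η + (49851/10580)*η^2 + ...; c1 = -87/46.
S_2 = c1*η/(S_1 - 1) = 1 + (573/230)*η + (-3/25)*η^2 + ...; c2 = 573/230.
S_3 = c2*η/(S_2 - 1) = 1 + (46/955)*η + (-24242/912025)*η^2 + ...; c3 = 46/955.
S_4 = c3*η/(S_3 - 1) = 1 + (527/955)*η + (-12/125)*η^2 + ...; c4 = 527/955.
S_5 = c4*η/(S_4 - 1) = 1 + (2292/13175)*η + ...; c5 = 2292/13175.


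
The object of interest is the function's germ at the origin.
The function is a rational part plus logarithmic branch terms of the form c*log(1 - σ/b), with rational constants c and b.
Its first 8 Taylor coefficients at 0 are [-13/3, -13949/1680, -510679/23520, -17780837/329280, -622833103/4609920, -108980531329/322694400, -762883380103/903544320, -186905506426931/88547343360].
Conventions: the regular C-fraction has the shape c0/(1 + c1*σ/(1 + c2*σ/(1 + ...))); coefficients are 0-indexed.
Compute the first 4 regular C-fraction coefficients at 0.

Taylor coefficients (read off): a_0 = -13/3, a_1 = -13949/1680, a_2 = -510679/23520, a_3 = -17780837/329280.
c0 = a_0 = -13/3. Peel one level at a time: if S = 1 + c*σ/S' with S'(0) = 1, then c is the σ-coefficient of S and S' = c*σ/(S - 1).
S_1 = c0/f = 1 + (-1073/560)*σ + (-419991/313600)*σ^2 + ...; c1 = -1073/560.
S_2 = c1*σ/(S_1 - 1) = 1 + (-419991/600880)*σ + (245541264/733396573)*σ^2 + ...; c2 = -419991/600880.
S_3 = c2*σ/(S_2 - 1) = 1 + (6547767040/13669727071)*σ + ...; c3 = 6547767040/13669727071.

The regular C-fraction coefficients are [-13/3, -1073/560, -419991/600880, 6547767040/13669727071].


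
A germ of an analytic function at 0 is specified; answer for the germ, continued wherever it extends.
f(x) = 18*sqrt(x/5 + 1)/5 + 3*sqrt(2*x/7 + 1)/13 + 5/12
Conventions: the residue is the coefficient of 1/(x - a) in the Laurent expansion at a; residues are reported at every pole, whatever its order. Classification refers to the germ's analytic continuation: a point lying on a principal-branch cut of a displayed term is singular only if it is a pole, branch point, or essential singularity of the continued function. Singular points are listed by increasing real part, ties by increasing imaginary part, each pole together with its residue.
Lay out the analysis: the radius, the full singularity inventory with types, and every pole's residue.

Radius of convergence at 0: 7/2.
At -5: an algebraic (square-root) branch point.
At -7/2: an algebraic (square-root) branch point.

Branch term (3/13)*sqrt(1 - x/(-7/2)): its argument vanishes at x = -7/2, a square-root branch point, modulus 7/2.
Branch term (18/5)*sqrt(1 - x/(-5)): its argument vanishes at x = -5, a square-root branch point, modulus 5.
The radius of convergence is the smallest modulus among the singular points: 7/2.
List the singular points by increasing real part (a conjugate pair: the negative imaginary part first).


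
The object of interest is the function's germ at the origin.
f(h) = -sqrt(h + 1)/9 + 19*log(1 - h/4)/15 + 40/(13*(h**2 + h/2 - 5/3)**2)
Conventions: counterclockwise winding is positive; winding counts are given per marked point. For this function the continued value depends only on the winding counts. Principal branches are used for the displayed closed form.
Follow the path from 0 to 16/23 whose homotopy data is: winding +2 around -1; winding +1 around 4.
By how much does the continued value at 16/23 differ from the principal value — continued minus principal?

The rational part is single-valued and drops out of the difference; each branch term changes only by its own monodromy.
(19/15)*log(1 - h/(4)): each positive loop around 4 adds 2*pi*i to the log, so winding +1 contributes (19/15)*(1)*2*pi*i = (38/15)*pi*i.
(-1/9)*sqrt(1 - h/(-1)): winding +2 is even, the square root returns to the same sheet, contribution 0.
Summing the contributions at h = 16/23 gives (38/15)*pi*i.

Continued minus principal equals (38/15)*pi*i.


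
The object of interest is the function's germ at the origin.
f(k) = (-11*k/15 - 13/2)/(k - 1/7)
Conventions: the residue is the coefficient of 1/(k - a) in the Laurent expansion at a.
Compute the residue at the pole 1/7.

At the order-1 pole 1/7 set g(k) = (k - (1/7))*f(k) = -11*k/15 - 13/2.
Simple pole: residue = g(a) at a = 1/7, which is -1387/210.

The residue is -1387/210.


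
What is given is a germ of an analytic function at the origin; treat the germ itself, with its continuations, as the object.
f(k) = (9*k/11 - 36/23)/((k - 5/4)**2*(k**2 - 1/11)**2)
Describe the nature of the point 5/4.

The point is a pole of order 2.

The denominator factor k - 5/4 vanishes at 5/4 and appears to the power 2; the numerator there equals -549/1012, nonzero, and no other factor vanishes.
Hence a pole whose order is the multiplicity, 2.


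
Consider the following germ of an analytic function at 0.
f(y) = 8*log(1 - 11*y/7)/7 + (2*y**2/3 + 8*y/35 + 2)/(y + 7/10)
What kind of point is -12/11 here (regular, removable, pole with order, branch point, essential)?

Denominator factors: y + 7/10 = -43/110 at y = -12/11 — none vanishes.
Branch term log(1 - y/(7/11)): argument at -12/11 is 19/7, nonzero, so -12/11 is not its branch point (a point on a principal cut is still regular for the continued germ).
So the germ continues analytically to -12/11.

The point is a regular point.


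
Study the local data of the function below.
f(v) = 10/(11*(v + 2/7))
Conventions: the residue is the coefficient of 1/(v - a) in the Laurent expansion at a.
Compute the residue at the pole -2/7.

At the order-1 pole -2/7 set g(v) = (v - (-2/7))*f(v) = 10/11.
Simple pole: residue = g(a) at a = -2/7, which is 10/11.

The residue is 10/11.


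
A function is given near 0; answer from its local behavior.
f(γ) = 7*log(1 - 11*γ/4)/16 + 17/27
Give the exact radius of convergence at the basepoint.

The radius of convergence is 4/11.

Branch term (7/16)*log(1 - γ/(4/11)): its argument vanishes at γ = 4/11, a logarithmic branch point, modulus 4/11.
The radius of convergence is the smallest modulus among the singular points: 4/11.


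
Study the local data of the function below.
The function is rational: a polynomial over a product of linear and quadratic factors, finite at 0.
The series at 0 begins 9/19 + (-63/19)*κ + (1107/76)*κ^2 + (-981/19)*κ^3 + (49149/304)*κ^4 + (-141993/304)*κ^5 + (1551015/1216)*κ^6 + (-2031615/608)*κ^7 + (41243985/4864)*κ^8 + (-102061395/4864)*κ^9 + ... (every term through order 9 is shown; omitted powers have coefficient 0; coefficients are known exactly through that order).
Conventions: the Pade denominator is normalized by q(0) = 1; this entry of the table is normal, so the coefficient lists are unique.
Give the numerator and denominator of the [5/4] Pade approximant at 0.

Taylor coefficients needed (read off): a_0 = 9/19, a_1 = -63/19, a_2 = 1107/76, a_3 = -981/19, a_4 = 49149/304, a_5 = -141993/304, a_6 = 1551015/1216, a_7 = -2031615/608, a_8 = 41243985/4864, a_9 = -102061395/4864.
Write the denominator as Q(κ) = 1 + q1*κ + q2*κ^2 + q3*κ^3 + q4*κ^4. Requiring Q*f - P = O(κ^10) with deg P <= 5 kills the coefficients of κ^6..κ^9 in Q*f:
  κ^6: a_6 + q1*a_5 + q2*a_4 + q3*a_3 + q4*a_2 = 0, i.e. 1551015/1216 + (-141993/304)*q1 + (49149/304)*q2 + (-981/19)*q3 + (1107/76)*q4 = 0.
  κ^7: a_7 + q1*a_6 + q2*a_5 + q3*a_4 + q4*a_3 = 0, i.e. -2031615/608 + (1551015/1216)*q1 + (-141993/304)*q2 + (49149/304)*q3 + (-981/19)*q4 = 0.
  κ^8: a_8 + q1*a_7 + q2*a_6 + q3*a_5 + q4*a_4 = 0, i.e. 41243985/4864 + (-2031615/608)*q1 + (1551015/1216)*q2 + (-141993/304)*q3 + (49149/304)*q4 = 0.
  κ^9: a_9 + q1*a_8 + q2*a_7 + q3*a_6 + q4*a_5 = 0, i.e. -102061395/4864 + (41243985/4864)*q1 + (-2031615/608)*q2 + (1551015/1216)*q3 + (-141993/304)*q4 = 0.
Solving this linear system: q1 = 80125/12141, q2 = 84165/5396, q3 = 20500/1349, q4 = 19420/4047.
The numerator is Q*f truncated at degree 5: P0 = a_0 = 9/19; P1 = a_1 + q1*a_0 = -4862/25631; P2 = a_2 + q1*a_1 + q2*a_0 = 1832/25631; P3 = a_3 + q1*a_2 + q2*a_1 + q3*a_0 = -624/25631; P4 = a_4 + q1*a_3 + q2*a_2 + q3*a_1 + q4*a_0 = 176/25631; P5 = a_5 + q1*a_4 + q2*a_3 + q3*a_2 + q4*a_1 = -32/25631.

The Pade approximant has numerator coefficients [9/19, -4862/25631, 1832/25631, -624/25631, 176/25631, -32/25631]; denominator coefficients [1, 80125/12141, 84165/5396, 20500/1349, 19420/4047].


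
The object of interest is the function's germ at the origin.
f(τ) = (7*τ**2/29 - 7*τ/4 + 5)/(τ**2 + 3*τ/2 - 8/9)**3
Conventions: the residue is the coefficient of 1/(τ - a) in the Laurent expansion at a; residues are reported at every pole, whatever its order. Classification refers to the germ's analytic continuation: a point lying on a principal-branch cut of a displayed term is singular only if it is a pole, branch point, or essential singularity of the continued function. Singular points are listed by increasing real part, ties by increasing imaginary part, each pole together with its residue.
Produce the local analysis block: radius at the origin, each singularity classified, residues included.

Radius of convergence at 0: -3/4 + (1/12)*sqrt(209).
At -3/4 - (1/12)*sqrt(209): a pole of order 3; residue -(778788/24068231)*sqrt(209).
At -3/4 + (1/12)*sqrt(209): a pole of order 3; residue (778788/24068231)*sqrt(209).


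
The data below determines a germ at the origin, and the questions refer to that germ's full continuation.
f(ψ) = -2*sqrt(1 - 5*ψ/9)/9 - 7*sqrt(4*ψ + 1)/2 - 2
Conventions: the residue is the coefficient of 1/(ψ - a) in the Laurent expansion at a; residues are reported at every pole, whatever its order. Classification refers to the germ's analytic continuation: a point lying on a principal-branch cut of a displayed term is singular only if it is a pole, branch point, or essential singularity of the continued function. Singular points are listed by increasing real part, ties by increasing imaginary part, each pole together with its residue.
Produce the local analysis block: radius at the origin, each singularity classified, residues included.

Branch term (-2/9)*sqrt(1 - ψ/(9/5)): its argument vanishes at ψ = 9/5, a square-root branch point, modulus 9/5.
Branch term (-7/2)*sqrt(1 - ψ/(-1/4)): its argument vanishes at ψ = -1/4, a square-root branch point, modulus 1/4.
The radius of convergence is the smallest modulus among the singular points: 1/4.
List the singular points by increasing real part (a conjugate pair: the negative imaginary part first).

Radius of convergence at 0: 1/4.
At -1/4: an algebraic (square-root) branch point.
At 9/5: an algebraic (square-root) branch point.


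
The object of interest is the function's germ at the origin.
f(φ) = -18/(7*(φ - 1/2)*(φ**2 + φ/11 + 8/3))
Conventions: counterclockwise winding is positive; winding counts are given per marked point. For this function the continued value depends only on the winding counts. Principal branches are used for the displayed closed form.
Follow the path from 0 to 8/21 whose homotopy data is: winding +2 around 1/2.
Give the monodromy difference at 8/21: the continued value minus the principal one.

The function is rational, hence single-valued: continuing it around any pole returns the same value, so the difference is 0.

Continued minus principal equals 0.


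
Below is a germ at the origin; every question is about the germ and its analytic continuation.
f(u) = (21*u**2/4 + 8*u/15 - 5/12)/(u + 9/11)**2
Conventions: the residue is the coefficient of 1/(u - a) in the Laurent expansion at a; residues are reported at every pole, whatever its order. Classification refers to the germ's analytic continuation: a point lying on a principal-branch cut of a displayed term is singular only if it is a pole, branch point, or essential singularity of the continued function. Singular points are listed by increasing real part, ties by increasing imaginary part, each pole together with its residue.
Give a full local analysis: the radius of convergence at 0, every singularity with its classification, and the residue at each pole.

Radius of convergence at 0: 9/11.
At -9/11: a pole of order 2; residue -2659/330.

Denominator factor (u + 9/11)^2: pole of order 2 at -9/11, modulus 9/11.
The radius of convergence is the smallest modulus among the singular points: 9/11.
At the order-2 pole -9/11 set g(u) = (u - (-9/11))^2*f(u) = 21*u**2/4 + 8*u/15 - 5/12.
Order-2 pole: residue = g'(a); g'(-9/11) = -2659/330, so the residue is -2659/330.


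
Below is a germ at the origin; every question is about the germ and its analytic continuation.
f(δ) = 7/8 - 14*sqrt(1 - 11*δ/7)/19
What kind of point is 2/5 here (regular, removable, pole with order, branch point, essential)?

There is no denominator, hence no pole anywhere.
Branch term sqrt(1 - δ/(7/11)): argument at 2/5 is 13/35, nonzero, so 2/5 is not its branch point (a point on a principal cut is still regular for the continued germ).
So the germ continues analytically to 2/5.

The point is a regular point.


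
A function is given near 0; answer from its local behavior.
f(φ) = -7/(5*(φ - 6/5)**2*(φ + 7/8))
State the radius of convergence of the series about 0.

Denominator factor (φ - 6/5)^2: pole of order 2 at 6/5, modulus 6/5.
Denominator factor (φ + 7/8): pole of order 1 at -7/8, modulus 7/8.
The radius of convergence is the smallest modulus among the singular points: 7/8.

The radius of convergence is 7/8.


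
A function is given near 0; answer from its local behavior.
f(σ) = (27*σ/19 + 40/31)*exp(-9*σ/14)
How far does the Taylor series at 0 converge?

The factor exp(-9*σ/14) is entire and contributes no finite singular point.
The polynomial part has no poles.
No finite singular points: the Taylor series at 0 converges everywhere.

The radius of convergence is infinite.


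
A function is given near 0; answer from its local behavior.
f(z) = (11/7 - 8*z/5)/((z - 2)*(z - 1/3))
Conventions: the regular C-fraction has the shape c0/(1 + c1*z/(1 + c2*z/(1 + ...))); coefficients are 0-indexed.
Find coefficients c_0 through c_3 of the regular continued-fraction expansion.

Taylor coefficients (expand at 0): a_0 = 33/14, a_1 = 117/20, a_2 = 4743/280, a_3 = 4041/80.
c0 = a_0 = 33/14. Peel one level at a time: if S = 1 + c*z/S' with S'(0) = 1, then c is the z-coefficient of S and S' = c*z/(S - 1).
S_1 = c0/f = 1 + (-273/110)*z + (-6213/6050)*z^2 + ...; c1 = -273/110.
S_2 = c1*z/(S_1 - 1) = 1 + (-2071/5005)*z + (-2071/8281)*z^2 + ...; c2 = -2071/5005.
S_3 = c2*z/(S_2 - 1) = 1 + (-55/91)*z + ...; c3 = -55/91.

The regular C-fraction coefficients are [33/14, -273/110, -2071/5005, -55/91].


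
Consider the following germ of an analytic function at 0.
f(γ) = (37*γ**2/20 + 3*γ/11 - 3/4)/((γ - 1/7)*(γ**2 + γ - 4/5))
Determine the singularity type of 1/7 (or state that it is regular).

The denominator factor γ - 1/7 vanishes at 1/7 and appears to the power 1; the numerator there equals -3629/5390, nonzero, and no other factor vanishes.
Hence a pole whose order is the multiplicity, 1.

The point is a pole of order 1.


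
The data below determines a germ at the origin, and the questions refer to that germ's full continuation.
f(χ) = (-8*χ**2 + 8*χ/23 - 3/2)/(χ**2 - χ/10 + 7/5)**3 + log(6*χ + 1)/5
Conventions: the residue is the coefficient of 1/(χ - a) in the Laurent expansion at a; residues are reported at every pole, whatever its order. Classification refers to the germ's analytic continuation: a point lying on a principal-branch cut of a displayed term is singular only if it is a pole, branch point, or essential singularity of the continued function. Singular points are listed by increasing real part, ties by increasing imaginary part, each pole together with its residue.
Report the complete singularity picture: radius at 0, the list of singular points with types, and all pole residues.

Radius of convergence at 0: 1/6.
At -1/6: a logarithmic branch point.
At (1/20) - ((1/20)*sqrt(559))*i: a pole of order 3; residue -((72164000/4017568217)*sqrt(559))*i.
At (1/20) + ((1/20)*sqrt(559))*i: a pole of order 3; residue ((72164000/4017568217)*sqrt(559))*i.


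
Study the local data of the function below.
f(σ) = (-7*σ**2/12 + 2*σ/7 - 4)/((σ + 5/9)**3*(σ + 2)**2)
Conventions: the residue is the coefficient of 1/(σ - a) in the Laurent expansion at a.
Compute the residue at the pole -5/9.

The residue is -777600/199927.

At the order-3 pole -5/9 set g(σ) = (σ - (-5/9))^3*f(σ) = (-7*σ**2/12 + 2*σ/7 - 4)/(σ + 2)**2.
Order-3 pole: residue = g''(a)/2; g''(-5/9) = -1555200/199927, so the residue is -777600/199927.


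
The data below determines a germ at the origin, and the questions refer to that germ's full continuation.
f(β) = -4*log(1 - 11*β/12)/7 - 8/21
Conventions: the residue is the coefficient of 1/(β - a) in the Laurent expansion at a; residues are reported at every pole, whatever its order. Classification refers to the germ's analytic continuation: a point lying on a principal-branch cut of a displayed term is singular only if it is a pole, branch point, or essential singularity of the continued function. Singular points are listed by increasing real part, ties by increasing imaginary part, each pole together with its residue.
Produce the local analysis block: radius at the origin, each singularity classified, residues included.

Radius of convergence at 0: 12/11.
At 12/11: a logarithmic branch point.

Branch term (-4/7)*log(1 - β/(12/11)): its argument vanishes at β = 12/11, a logarithmic branch point, modulus 12/11.
The radius of convergence is the smallest modulus among the singular points: 12/11.


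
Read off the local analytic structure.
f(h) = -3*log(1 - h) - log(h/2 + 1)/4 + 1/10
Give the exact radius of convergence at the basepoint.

The radius of convergence is 1.

Branch term (-3)*log(1 - h/(1)): its argument vanishes at h = 1, a logarithmic branch point, modulus 1.
Branch term (-1/4)*log(1 - h/(-2)): its argument vanishes at h = -2, a logarithmic branch point, modulus 2.
The radius of convergence is the smallest modulus among the singular points: 1.


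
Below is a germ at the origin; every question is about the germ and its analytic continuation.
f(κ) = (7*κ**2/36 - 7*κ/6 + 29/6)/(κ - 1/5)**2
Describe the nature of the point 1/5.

The denominator factor κ - 1/5 vanishes at 1/5 and appears to the power 2; the numerator there equals 4147/900, nonzero, and no other factor vanishes.
Hence a pole whose order is the multiplicity, 2.

The point is a pole of order 2.


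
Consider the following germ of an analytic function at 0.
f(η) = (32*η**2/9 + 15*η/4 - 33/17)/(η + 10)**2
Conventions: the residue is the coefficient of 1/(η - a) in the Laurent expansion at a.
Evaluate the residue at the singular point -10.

The residue is -2425/36.

At the order-2 pole -10 set g(η) = (η - (-10))^2*f(η) = 32*η**2/9 + 15*η/4 - 33/17.
Order-2 pole: residue = g'(a); g'(-10) = -2425/36, so the residue is -2425/36.


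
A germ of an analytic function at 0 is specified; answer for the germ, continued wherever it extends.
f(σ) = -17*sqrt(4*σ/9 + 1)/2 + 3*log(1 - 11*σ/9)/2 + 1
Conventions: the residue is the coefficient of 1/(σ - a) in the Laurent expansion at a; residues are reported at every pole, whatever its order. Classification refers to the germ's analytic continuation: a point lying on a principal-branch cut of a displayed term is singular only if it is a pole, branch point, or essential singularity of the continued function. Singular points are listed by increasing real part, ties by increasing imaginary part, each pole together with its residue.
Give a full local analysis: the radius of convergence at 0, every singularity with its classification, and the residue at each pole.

Branch term (-17/2)*sqrt(1 - σ/(-9/4)): its argument vanishes at σ = -9/4, a square-root branch point, modulus 9/4.
Branch term (3/2)*log(1 - σ/(9/11)): its argument vanishes at σ = 9/11, a logarithmic branch point, modulus 9/11.
The radius of convergence is the smallest modulus among the singular points: 9/11.
List the singular points by increasing real part (a conjugate pair: the negative imaginary part first).

Radius of convergence at 0: 9/11.
At -9/4: an algebraic (square-root) branch point.
At 9/11: a logarithmic branch point.


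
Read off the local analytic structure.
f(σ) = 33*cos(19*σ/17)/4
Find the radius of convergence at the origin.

The factor cos(19*σ/17) is entire and contributes no finite singular point.
The polynomial part has no poles.
No finite singular points: the Taylor series at 0 converges everywhere.

The radius of convergence is infinite.


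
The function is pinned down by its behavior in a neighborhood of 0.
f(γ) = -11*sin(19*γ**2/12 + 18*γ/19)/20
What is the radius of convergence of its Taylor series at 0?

The radius of convergence is infinite.

The factor -sin(19*γ**2/12 + 18*γ/19) is entire and contributes no finite singular point.
The polynomial part has no poles.
No finite singular points: the Taylor series at 0 converges everywhere.


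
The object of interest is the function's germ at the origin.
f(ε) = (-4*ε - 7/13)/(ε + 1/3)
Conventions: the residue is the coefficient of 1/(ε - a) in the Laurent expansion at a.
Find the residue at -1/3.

The residue is 31/39.

At the order-1 pole -1/3 set g(ε) = (ε - (-1/3))*f(ε) = -4*ε - 7/13.
Simple pole: residue = g(a) at a = -1/3, which is 31/39.


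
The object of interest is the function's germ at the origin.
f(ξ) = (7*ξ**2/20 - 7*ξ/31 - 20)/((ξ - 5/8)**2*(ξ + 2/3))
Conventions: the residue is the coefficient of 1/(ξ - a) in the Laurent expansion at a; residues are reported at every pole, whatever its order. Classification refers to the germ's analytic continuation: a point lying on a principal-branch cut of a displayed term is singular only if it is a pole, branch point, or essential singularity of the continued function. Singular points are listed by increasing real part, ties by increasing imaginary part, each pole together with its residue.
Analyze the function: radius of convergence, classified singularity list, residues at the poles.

Radius of convergence at 0: 5/8.
At -2/3: a pole of order 1; residue -1758272/148955.
At 5/8: a pole of order 2; residue 1448325/119164.

Denominator factor (ξ - 5/8)^2: pole of order 2 at 5/8, modulus 5/8.
Denominator factor (ξ + 2/3): pole of order 1 at -2/3, modulus 2/3.
The radius of convergence is the smallest modulus among the singular points: 5/8.
At the order-1 pole -2/3 set g(ξ) = (ξ - (-2/3))*f(ξ) = (7*ξ**2/20 - 7*ξ/31 - 20)/(ξ - 5/8)**2.
Simple pole: residue = g(a) at a = -2/3, which is -1758272/148955.
At the order-2 pole 5/8 set g(ξ) = (ξ - (5/8))^2*f(ξ) = (7*ξ**2/20 - 7*ξ/31 - 20)/(ξ + 2/3).
Order-2 pole: residue = g'(a); g'(5/8) = 1448325/119164, so the residue is 1448325/119164.
List the singular points by increasing real part (a conjugate pair: the negative imaginary part first).


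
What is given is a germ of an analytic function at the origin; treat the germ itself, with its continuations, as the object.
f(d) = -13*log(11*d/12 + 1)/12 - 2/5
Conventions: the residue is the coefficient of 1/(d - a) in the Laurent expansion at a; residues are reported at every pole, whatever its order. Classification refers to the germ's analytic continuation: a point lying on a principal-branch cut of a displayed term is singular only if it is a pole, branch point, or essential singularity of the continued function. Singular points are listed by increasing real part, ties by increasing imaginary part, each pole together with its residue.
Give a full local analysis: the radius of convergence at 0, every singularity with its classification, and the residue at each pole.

Branch term (-13/12)*log(1 - d/(-12/11)): its argument vanishes at d = -12/11, a logarithmic branch point, modulus 12/11.
The radius of convergence is the smallest modulus among the singular points: 12/11.

Radius of convergence at 0: 12/11.
At -12/11: a logarithmic branch point.


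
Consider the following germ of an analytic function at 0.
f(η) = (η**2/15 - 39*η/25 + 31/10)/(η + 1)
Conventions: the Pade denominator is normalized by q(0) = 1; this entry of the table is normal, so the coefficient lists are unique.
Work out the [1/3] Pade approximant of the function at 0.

The Pade approximant has numerator coefficients [31/10, -200057311/141399975]; denominator coefficients [1, 5920859/5655999, 92170/1885333, 35450/16967997].

Taylor coefficients needed (expand at 0): a_0 = 31/10, a_1 = -233/50, a_2 = 709/150, a_3 = -709/150, a_4 = 709/150.
Write the denominator as Q(η) = 1 + q1*η + q2*η^2 + q3*η^3. Requiring Q*f - P = O(η^5) with deg P <= 1 kills the coefficients of η^2..η^4 in Q*f:
  η^2: a_2 + q1*a_1 + q2*a_0 = 0, i.e. 709/150 + (-233/50)*q1 + (31/10)*q2 = 0.
  η^3: a_3 + q1*a_2 + q2*a_1 + q3*a_0 = 0, i.e. -709/150 + (709/150)*q1 + (-233/50)*q2 + (31/10)*q3 = 0.
  η^4: a_4 + q1*a_3 + q2*a_2 + q3*a_1 = 0, i.e. 709/150 + (-709/150)*q1 + (709/150)*q2 + (-233/50)*q3 = 0.
Solving this linear system: q1 = 5920859/5655999, q2 = 92170/1885333, q3 = 35450/16967997.
The numerator is Q*f truncated at degree 1: P0 = a_0 = 31/10; P1 = a_1 + q1*a_0 = -200057311/141399975.


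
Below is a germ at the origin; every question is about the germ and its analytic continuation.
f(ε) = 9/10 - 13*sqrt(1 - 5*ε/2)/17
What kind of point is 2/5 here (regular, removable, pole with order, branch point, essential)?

The point is an algebraic (square-root) branch point.

The term (-13/17)*sqrt(1 - ε/(2/5)) has argument 1 - 2/5/(2/5) = 0 at 2/5: a square-root (algebraic, two-sheeted) branch point; the remaining terms are analytic or single-valued there.


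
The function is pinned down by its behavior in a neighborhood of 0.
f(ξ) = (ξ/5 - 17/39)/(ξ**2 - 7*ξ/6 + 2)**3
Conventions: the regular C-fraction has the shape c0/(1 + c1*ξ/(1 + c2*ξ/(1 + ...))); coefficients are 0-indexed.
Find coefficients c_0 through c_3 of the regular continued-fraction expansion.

Taylor coefficients (expand at 0): a_0 = -17/312, a_1 = -439/6240, a_2 = 41/2880, a_3 = 129517/1347840.
c0 = a_0 = -17/312. Peel one level at a time: if S = 1 + c*ξ/S' with S'(0) = 1, then c is the ξ-coefficient of S and S' = c*ξ/(S - 1).
S_1 = c0/f = 1 + (-439/340)*ξ + (668773/346800)*ξ^2 + ...; c1 = -439/340.
S_2 = c1*ξ/(S_1 - 1) = 1 + (668773/447780)*ξ + (58562497/41627736)*ξ^2 + ...; c2 = 668773/447780.
S_3 = c2*ξ/(S_2 - 1) = 1 + (-711116035/754949178)*ξ + ...; c3 = -711116035/754949178.

The regular C-fraction coefficients are [-17/312, -439/340, 668773/447780, -711116035/754949178].
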